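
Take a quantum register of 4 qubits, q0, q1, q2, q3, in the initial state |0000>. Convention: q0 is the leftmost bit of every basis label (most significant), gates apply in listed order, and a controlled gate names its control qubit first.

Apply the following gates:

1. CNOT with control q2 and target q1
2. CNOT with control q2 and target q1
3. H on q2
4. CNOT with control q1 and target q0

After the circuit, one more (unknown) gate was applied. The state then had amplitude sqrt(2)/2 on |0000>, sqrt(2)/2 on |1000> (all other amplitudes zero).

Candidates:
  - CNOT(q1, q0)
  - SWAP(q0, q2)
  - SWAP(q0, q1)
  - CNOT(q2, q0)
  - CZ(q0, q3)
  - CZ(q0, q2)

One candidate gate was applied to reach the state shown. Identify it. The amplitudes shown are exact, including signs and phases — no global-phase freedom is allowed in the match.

The applied gate was SWAP(q0, q2). Key observation: steps 1-2 multiply out to the identity, so the circuit reduces to the remaining gates.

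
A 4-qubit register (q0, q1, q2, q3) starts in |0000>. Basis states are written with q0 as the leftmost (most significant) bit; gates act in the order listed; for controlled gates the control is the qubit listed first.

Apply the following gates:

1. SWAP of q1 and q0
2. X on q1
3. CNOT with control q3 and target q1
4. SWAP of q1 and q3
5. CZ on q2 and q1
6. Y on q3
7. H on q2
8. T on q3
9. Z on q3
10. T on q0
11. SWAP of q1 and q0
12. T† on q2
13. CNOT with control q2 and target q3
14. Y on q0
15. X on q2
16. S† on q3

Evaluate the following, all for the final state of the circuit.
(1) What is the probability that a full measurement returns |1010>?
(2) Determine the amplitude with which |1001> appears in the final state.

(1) Outcome |1010> occurs with probability 1/2.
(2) The amplitude on |1001> is -sqrt(2)*exp(I*pi/4)/2.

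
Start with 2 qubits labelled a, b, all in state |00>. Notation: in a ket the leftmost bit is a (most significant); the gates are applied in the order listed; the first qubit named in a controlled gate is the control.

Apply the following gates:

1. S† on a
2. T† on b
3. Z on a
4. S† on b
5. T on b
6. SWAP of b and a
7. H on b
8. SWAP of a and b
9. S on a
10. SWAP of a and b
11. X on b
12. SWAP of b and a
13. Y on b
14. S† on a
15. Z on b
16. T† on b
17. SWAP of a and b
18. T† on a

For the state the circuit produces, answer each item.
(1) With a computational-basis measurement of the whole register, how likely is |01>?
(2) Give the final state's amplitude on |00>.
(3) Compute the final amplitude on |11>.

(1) The probability of measuring |01> is 0.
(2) |00> carries amplitude 0 in the final state.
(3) The amplitude on |11> is sqrt(2)*I/2.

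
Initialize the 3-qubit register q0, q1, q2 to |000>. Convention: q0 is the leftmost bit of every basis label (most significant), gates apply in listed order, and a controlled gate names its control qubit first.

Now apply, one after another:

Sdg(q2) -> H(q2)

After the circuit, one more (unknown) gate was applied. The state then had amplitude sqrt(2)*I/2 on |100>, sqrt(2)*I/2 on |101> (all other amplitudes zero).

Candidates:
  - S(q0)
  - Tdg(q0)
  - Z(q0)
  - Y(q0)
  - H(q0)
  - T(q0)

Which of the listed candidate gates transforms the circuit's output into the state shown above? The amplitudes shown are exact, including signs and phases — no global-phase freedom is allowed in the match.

The unique candidate consistent with the amplitudes is Y(q0).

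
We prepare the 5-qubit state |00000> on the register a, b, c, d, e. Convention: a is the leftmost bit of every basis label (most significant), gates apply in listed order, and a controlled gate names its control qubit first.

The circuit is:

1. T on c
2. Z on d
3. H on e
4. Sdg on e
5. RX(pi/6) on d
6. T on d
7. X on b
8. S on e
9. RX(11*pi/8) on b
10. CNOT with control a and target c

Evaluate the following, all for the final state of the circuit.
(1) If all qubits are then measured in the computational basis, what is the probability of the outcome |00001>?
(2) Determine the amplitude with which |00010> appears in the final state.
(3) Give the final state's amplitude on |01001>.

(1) A full measurement returns |00001> with probability (sqrt(3) + 2)*(sqrt(2 - sqrt(2)) + 2)/32.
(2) |00010> carries amplitude (1 - sqrt(3))*exp(I*pi/4)*sin(5*pi/16)/4 in the final state.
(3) The final state's coefficient on |01001> equals -(1 + sqrt(3))*cos(5*pi/16)/4.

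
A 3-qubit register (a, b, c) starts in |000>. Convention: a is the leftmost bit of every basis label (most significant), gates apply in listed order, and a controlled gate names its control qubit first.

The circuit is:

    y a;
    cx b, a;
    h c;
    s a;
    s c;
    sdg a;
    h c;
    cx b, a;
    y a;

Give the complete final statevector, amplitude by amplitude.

The final amplitudes are 1/2 + I/2 on |000>, 1/2 - I/2 on |001>, and 0 on every other basis state.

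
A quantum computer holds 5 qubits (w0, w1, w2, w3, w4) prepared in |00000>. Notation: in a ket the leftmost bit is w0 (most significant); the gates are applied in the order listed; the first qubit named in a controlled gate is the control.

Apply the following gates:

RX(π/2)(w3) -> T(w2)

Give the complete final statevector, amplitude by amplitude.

After the circuit, the state carries amplitude sqrt(2)/2 on |00000>, -sqrt(2)*I/2 on |00010>, and 0 on every other basis state.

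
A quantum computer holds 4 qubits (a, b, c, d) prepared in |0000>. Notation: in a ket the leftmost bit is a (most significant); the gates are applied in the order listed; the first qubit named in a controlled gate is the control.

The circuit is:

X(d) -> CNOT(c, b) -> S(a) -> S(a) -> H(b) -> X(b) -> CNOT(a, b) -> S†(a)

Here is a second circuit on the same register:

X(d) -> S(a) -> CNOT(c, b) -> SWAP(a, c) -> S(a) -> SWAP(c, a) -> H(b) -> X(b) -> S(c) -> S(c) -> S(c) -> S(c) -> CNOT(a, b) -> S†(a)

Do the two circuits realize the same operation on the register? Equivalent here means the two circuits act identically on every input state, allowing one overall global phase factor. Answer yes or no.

No: there is an input state on which the two circuits produce genuinely different outputs (not merely differing by a phase).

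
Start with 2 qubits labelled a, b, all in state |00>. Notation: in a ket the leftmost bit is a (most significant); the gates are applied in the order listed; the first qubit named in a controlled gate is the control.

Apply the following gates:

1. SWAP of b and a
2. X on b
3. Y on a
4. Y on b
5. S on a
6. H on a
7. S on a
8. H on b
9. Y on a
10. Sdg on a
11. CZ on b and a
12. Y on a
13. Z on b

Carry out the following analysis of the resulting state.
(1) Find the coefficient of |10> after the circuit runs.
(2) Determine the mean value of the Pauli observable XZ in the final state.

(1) The amplitude on |10> is 1/2.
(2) The observable XZ averages to 1.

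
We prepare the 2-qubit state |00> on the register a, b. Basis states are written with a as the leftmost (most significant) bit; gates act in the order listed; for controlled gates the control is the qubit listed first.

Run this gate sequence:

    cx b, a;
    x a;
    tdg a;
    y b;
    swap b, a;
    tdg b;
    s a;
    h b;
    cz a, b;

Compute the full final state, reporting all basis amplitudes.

The final amplitudes are 0 on |00>, 0 on |01>, sqrt(2)*I/2 on |10>, sqrt(2)*I/2 on |11>.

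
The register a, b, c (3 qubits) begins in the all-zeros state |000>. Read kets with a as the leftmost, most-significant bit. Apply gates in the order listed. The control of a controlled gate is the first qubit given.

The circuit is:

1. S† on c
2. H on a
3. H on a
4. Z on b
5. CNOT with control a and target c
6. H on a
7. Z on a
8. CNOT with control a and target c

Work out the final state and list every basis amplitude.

After the circuit, the state carries amplitude sqrt(2)/2 on |000>, -sqrt(2)/2 on |101>, and 0 on every other basis state. Key observation: gates 2-3 undo each other exactly, leaving only the rest of the circuit to track.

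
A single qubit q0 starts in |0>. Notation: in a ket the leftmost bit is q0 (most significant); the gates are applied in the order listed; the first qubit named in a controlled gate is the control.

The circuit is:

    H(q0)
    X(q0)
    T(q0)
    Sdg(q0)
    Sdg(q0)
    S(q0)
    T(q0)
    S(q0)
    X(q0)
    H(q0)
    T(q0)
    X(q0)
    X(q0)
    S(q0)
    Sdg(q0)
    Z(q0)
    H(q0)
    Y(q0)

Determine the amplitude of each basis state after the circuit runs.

The resulting statevector has amplitude sqrt(2)*(1 - I + sqrt(2)*I)/4 on |0>, sqrt(2)*(-1 + I + sqrt(2)*I)/4 on |1>.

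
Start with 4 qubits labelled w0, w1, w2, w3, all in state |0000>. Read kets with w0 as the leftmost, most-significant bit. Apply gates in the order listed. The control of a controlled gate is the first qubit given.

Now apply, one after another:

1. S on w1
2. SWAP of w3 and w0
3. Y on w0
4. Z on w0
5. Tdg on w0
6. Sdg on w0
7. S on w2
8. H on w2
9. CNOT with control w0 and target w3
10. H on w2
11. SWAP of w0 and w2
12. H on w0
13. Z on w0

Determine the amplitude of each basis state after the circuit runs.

The final amplitudes are sqrt(2)*exp(3*I*pi/4)/2 on |0011>, -sqrt(2)*exp(3*I*pi/4)/2 on |1011>, and 0 on every other basis state.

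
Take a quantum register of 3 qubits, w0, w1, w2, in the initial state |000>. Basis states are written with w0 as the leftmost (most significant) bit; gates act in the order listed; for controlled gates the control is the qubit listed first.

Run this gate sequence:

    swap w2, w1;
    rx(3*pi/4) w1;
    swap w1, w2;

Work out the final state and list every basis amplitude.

The final amplitudes are sqrt(2 - sqrt(2))/2 on |000>, -I*sqrt(sqrt(2) + 2)/2 on |001>, and 0 on every other basis state.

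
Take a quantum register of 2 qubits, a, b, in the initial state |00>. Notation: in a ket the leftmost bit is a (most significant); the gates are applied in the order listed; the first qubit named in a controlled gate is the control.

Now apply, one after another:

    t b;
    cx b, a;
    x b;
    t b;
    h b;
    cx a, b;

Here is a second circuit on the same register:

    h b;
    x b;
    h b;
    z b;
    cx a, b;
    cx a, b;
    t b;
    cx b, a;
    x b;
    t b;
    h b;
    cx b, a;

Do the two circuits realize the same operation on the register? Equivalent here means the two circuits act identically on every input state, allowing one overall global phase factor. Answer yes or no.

No: there is an input state on which the two circuits produce genuinely different outputs (not merely differing by a phase).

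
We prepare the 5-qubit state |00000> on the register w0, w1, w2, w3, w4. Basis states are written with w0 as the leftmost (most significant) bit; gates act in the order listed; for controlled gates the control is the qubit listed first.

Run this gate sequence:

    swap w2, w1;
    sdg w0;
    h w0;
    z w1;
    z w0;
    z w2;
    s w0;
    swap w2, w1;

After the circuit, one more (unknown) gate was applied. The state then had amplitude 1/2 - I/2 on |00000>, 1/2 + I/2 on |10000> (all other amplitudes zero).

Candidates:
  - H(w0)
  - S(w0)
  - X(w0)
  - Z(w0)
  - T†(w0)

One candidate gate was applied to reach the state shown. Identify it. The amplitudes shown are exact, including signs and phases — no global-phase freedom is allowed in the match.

The unique candidate consistent with the amplitudes is H(w0).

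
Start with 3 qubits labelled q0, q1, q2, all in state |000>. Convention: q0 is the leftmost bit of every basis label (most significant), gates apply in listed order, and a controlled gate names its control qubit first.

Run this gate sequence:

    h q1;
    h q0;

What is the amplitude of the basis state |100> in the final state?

The amplitude on |100> is 1/2.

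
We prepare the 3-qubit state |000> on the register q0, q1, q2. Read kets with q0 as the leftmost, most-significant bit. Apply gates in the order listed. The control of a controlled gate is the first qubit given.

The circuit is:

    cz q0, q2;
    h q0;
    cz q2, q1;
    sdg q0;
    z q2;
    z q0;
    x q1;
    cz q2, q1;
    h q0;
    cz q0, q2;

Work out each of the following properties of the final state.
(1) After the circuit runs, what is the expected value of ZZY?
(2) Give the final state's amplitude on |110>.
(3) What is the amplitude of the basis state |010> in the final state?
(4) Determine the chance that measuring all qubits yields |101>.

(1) The observable ZZY averages to 0.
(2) The final state's coefficient on |110> equals 1/2 - I/2.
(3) The amplitude on |010> is 1/2 + I/2.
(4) Outcome |101> occurs with probability 0.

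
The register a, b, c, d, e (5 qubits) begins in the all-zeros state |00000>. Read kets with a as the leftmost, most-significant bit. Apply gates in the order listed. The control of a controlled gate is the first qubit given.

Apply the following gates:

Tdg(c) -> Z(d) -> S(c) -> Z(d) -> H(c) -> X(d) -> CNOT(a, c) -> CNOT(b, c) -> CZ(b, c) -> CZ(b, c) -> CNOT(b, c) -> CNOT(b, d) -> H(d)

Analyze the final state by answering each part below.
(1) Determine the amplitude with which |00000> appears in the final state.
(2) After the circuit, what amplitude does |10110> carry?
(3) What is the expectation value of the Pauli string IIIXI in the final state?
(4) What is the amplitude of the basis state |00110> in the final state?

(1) The final state's coefficient on |00000> equals 1/2. Key observation: the block from step 8 through step 11 cancels to the identity and can be dropped.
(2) |10110> carries amplitude 0 in the final state.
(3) The observable IIIXI averages to -1.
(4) The amplitude on |00110> is -1/2.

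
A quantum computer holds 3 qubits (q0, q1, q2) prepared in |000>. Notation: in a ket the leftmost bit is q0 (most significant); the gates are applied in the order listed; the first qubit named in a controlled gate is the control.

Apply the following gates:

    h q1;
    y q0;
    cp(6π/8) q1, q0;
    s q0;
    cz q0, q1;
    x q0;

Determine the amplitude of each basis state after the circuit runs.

The resulting statevector has amplitude -sqrt(2)/2 on |000>, sqrt(2)*exp(3*I*pi/4)/2 on |010>, and 0 on every other basis state.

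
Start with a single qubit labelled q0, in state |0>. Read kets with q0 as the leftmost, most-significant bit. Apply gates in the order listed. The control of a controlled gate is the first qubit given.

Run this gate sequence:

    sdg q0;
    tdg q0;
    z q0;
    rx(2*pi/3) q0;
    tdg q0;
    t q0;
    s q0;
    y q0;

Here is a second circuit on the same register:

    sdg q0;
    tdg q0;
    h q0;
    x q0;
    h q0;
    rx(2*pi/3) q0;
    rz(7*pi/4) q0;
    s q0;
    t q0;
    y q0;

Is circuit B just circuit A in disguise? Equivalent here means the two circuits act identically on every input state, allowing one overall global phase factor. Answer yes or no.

Yes — the two circuits implement the same unitary up to a global phase.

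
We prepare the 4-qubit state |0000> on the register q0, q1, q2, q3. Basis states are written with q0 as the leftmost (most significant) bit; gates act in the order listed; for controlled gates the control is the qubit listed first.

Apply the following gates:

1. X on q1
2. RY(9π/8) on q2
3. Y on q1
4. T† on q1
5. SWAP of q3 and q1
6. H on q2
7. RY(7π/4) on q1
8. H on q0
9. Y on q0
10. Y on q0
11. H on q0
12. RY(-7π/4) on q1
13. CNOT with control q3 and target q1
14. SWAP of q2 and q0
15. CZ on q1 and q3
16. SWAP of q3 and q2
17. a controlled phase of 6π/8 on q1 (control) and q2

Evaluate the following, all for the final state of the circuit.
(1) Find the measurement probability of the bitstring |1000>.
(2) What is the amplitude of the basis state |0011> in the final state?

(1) A full measurement returns |1000> with probability sqrt(2 - sqrt(2))/4 + 1/2. Key observation: the block from step 7 through step 12 cancels to the identity and can be dropped.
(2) The final state's coefficient on |0011> equals 0.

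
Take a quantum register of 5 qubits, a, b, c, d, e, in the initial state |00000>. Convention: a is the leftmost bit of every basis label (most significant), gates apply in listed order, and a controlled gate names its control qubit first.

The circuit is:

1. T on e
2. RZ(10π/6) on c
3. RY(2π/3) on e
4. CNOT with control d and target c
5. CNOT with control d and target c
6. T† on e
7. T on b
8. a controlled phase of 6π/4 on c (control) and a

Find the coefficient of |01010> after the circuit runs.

The amplitude on |01010> is 0. Key observation: steps 4-5 multiply out to the identity, so the circuit reduces to the remaining gates.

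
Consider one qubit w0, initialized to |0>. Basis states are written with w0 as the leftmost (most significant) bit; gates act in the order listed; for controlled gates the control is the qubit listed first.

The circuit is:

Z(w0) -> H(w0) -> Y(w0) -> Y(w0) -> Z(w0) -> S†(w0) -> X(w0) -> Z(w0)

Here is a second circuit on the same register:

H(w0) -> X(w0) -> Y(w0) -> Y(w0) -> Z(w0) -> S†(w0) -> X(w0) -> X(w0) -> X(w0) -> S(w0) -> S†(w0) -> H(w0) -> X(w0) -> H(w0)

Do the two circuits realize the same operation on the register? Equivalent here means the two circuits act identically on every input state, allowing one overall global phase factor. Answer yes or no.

Yes — the two circuits implement the same unitary up to a global phase.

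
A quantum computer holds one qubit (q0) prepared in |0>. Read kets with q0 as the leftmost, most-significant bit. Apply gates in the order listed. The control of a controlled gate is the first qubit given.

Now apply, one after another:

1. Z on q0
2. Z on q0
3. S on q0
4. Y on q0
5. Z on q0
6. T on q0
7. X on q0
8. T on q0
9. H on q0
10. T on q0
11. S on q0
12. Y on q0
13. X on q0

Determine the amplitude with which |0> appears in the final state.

|0> carries amplitude sqrt(2)*exp(I*pi/4)/2 in the final state.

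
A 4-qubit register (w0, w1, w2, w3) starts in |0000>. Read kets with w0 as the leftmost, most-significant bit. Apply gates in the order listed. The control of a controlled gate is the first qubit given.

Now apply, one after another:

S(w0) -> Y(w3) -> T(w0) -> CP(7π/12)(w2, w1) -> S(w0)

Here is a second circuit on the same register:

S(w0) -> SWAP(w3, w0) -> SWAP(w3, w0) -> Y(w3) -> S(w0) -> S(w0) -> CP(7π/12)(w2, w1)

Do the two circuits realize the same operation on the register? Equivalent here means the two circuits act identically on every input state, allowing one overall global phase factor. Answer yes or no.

No — the two circuits implement different unitaries, even allowing a global phase.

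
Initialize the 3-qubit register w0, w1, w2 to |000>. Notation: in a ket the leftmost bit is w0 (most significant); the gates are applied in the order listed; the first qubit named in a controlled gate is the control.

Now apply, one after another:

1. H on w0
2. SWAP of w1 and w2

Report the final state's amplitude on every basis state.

The final amplitudes are sqrt(2)/2 on |000>, sqrt(2)/2 on |100>, and 0 on every other basis state.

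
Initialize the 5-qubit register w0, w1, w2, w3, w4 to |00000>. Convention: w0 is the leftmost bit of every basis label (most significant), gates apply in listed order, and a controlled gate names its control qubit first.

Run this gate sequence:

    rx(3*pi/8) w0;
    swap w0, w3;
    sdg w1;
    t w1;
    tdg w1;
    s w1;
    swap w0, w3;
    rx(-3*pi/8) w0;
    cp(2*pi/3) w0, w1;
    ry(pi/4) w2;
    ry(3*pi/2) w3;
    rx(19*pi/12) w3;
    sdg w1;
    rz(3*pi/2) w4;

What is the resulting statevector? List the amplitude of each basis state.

The final amplitudes are sqrt(6)*sqrt(1/2 - sqrt(2)/4)*sqrt(sqrt(2)/4 + 1/2)*exp(-3*I*pi/4)*cos(3*pi/16)**2/4 + sqrt(2)*exp(-3*I*pi/4)*cos(3*pi/16)**2/8 + exp(-3*I*pi/4)*cos(3*pi/16)**2/8 + sqrt(2)*I*sqrt(1/2 - sqrt(2)/4)*sqrt(sqrt(2)/4 + 1/2)*exp(-3*I*pi/4)*cos(3*pi/16)**2/4 + sqrt(6)*sqrt(1/2 - sqrt(2)/4)*sqrt(sqrt(2)/4 + 1/2)*exp(-3*I*pi/4)*sin(3*pi/16)**2/4 + sqrt(2)*exp(-3*I*pi/4)*sin(3*pi/16)**2/8 + exp(-3*I*pi/4)*sin(3*pi/16)**2/8 + sqrt(2)*I*sqrt(1/2 - sqrt(2)/4)*sqrt(sqrt(2)/4 + 1/2)*exp(-3*I*pi/4)*sin(3*pi/16)**2/4 - sqrt(3)*I*exp(-3*I*pi/4)*sin(3*pi/16)**2/8 - sqrt(6)*I*exp(-3*I*pi/4)*sin(3*pi/16)**2/8 - sqrt(3)*I*exp(-3*I*pi/4)*cos(3*pi/16)**2/8 - sqrt(6)*I*exp(-3*I*pi/4)*cos(3*pi/16)**2/8 on |00000>, sqrt(6)*I*exp(-3*I*pi/4)*cos(3*pi/16)**2/8 + sqrt(3)*I*exp(-3*I*pi/4)*cos(3*pi/16)**2/8 + sqrt(6)*I*exp(-3*I*pi/4)*sin(3*pi/16)**2/8 + sqrt(3)*I*exp(-3*I*pi/4)*sin(3*pi/16)**2/8 - sqrt(2)*I*sqrt(1/2 - sqrt(2)/4)*sqrt(sqrt(2)/4 + 1/2)*exp(-3*I*pi/4)*sin(3*pi/16)**2/4 - exp(-3*I*pi/4)*sin(3*pi/16)**2/8 - sqrt(2)*exp(-3*I*pi/4)*sin(3*pi/16)**2/8 - sqrt(6)*sqrt(1/2 - sqrt(2)/4)*sqrt(sqrt(2)/4 + 1/2)*exp(-3*I*pi/4)*sin(3*pi/16)**2/4 - sqrt(2)*I*sqrt(1/2 - sqrt(2)/4)*sqrt(sqrt(2)/4 + 1/2)*exp(-3*I*pi/4)*cos(3*pi/16)**2/4 - exp(-3*I*pi/4)*cos(3*pi/16)**2/8 - sqrt(2)*exp(-3*I*pi/4)*cos(3*pi/16)**2/8 - sqrt(6)*sqrt(1/2 - sqrt(2)/4)*sqrt(sqrt(2)/4 + 1/2)*exp(-3*I*pi/4)*cos(3*pi/16)**2/4 on |00010>, sqrt(6)*exp(-3*I*pi/4)*cos(3*pi/16)**2/8 + sqrt(2)*I*exp(-3*I*pi/4)*cos(3*pi/16)**2/8 + sqrt(6)*exp(-3*I*pi/4)*sin(3*pi/16)**2/8 + sqrt(2)*sqrt(1/2 - sqrt(2)/4)*sqrt(sqrt(2)/4 + 1/2)*exp(-3*I*pi/4)*cos(3*pi/16)**2/4 + sqrt(2)*I*exp(-3*I*pi/4)*sin(3*pi/16)**2/8 + sqrt(2)*sqrt(1/2 - sqrt(2)/4)*sqrt(sqrt(2)/4 + 1/2)*exp(-3*I*pi/4)*sin(3*pi/16)**2/4 - I*exp(-3*I*pi/4)*sin(3*pi/16)**2/8 - sqrt(6)*I*sqrt(1/2 - sqrt(2)/4)*sqrt(sqrt(2)/4 + 1/2)*exp(-3*I*pi/4)*sin(3*pi/16)**2/4 - sqrt(3)*exp(-3*I*pi/4)*sin(3*pi/16)**2/8 - I*exp(-3*I*pi/4)*cos(3*pi/16)**2/8 - sqrt(6)*I*sqrt(1/2 - sqrt(2)/4)*sqrt(sqrt(2)/4 + 1/2)*exp(-3*I*pi/4)*cos(3*pi/16)**2/4 - sqrt(3)*exp(-3*I*pi/4)*cos(3*pi/16)**2/8 on |00100>, sqrt(3)*exp(-3*I*pi/4)*cos(3*pi/16)**2/8 + sqrt(6)*I*sqrt(1/2 - sqrt(2)/4)*sqrt(sqrt(2)/4 + 1/2)*exp(-3*I*pi/4)*cos(3*pi/16)**2/4 + I*exp(-3*I*pi/4)*cos(3*pi/16)**2/8 + sqrt(3)*exp(-3*I*pi/4)*sin(3*pi/16)**2/8 + sqrt(6)*I*sqrt(1/2 - sqrt(2)/4)*sqrt(sqrt(2)/4 + 1/2)*exp(-3*I*pi/4)*sin(3*pi/16)**2/4 + I*exp(-3*I*pi/4)*sin(3*pi/16)**2/8 - sqrt(2)*sqrt(1/2 - sqrt(2)/4)*sqrt(sqrt(2)/4 + 1/2)*exp(-3*I*pi/4)*sin(3*pi/16)**2/4 - sqrt(2)*I*exp(-3*I*pi/4)*sin(3*pi/16)**2/8 - sqrt(2)*sqrt(1/2 - sqrt(2)/4)*sqrt(sqrt(2)/4 + 1/2)*exp(-3*I*pi/4)*cos(3*pi/16)**2/4 - sqrt(6)*exp(-3*I*pi/4)*sin(3*pi/16)**2/8 - sqrt(2)*I*exp(-3*I*pi/4)*cos(3*pi/16)**2/8 - sqrt(6)*exp(-3*I*pi/4)*cos(3*pi/16)**2/8 on |00110>, and 0 on every other basis state. Key observation: gates 1-8 undo each other exactly, leaving only the rest of the circuit to track.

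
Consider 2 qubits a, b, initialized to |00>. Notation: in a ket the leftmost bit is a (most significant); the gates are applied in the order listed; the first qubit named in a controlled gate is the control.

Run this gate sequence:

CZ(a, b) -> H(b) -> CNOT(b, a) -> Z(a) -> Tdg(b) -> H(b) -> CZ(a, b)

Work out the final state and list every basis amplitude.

The resulting statevector has amplitude 1/2 on |00>, 1/2 on |01>, exp(3*I*pi/4)/2 on |10>, exp(3*I*pi/4)/2 on |11>.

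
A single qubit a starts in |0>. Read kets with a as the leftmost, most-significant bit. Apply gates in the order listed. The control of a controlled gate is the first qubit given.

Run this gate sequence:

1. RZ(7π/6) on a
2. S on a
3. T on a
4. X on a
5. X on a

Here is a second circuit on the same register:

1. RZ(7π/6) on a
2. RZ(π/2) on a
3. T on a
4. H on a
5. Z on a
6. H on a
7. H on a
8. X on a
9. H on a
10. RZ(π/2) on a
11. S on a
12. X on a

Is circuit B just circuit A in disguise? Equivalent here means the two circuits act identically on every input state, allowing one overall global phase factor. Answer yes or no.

Yes: on every input state the two circuits agree up to one overall phase factor.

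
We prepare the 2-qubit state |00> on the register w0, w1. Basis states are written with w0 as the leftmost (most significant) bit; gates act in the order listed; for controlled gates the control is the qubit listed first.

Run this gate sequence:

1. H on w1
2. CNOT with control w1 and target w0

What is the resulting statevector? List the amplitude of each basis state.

The final amplitudes are sqrt(2)/2 on |00>, 0 on |01>, 0 on |10>, sqrt(2)/2 on |11>.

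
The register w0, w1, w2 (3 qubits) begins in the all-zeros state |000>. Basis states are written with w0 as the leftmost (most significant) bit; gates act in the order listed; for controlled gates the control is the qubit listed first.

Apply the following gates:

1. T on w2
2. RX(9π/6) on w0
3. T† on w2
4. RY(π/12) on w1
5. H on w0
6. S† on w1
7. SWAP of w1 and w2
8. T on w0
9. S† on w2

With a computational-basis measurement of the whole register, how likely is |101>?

A full measurement returns |101> with probability -sqrt(6)/16 - sqrt(2)/16 + 1/4.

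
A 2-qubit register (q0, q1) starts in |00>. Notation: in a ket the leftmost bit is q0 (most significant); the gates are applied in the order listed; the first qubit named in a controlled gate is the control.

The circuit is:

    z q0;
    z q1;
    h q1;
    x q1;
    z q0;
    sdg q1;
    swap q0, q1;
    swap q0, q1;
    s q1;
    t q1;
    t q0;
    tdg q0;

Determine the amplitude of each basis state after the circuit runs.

The resulting statevector has amplitude sqrt(2)/2 on |00>, sqrt(2)*exp(I*pi/4)/2 on |01>, 0 on |10>, 0 on |11>. Key observation: gates 6-9 undo each other exactly, leaving only the rest of the circuit to track.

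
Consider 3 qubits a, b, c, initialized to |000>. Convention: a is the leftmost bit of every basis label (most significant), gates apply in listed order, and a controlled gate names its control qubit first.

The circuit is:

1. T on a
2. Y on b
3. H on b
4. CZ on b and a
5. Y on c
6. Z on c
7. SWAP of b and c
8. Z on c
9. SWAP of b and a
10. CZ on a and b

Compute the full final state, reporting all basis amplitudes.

The final amplitudes are sqrt(2)/2 on |100>, sqrt(2)/2 on |101>, and 0 on every other basis state.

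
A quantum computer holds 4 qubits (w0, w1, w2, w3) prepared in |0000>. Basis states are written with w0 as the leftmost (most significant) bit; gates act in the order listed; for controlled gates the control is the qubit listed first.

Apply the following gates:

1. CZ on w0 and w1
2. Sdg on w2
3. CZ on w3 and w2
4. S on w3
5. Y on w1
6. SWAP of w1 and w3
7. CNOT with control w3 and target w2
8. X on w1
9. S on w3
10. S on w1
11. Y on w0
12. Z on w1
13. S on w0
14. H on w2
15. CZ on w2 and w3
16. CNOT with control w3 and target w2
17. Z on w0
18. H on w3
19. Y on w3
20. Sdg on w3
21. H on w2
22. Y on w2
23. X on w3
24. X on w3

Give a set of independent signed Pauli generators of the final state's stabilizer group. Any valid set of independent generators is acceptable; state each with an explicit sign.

The final state is stabilized by the group generated by -IIIY, -ZIII, -IZII, -IIZI; other independent generating sets are equally valid.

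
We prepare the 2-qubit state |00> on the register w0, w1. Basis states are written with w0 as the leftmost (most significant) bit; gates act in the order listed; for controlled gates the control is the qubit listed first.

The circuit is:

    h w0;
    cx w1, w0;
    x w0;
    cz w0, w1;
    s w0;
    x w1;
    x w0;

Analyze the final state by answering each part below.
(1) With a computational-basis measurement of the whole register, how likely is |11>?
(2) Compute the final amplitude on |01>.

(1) A full measurement returns |11> with probability 1/2.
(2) |01> carries amplitude sqrt(2)*I/2 in the final state.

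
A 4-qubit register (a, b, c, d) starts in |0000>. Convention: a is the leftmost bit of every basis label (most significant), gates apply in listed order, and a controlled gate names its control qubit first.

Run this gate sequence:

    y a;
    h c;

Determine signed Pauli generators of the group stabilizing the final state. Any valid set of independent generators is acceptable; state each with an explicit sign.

The final state is stabilized by the group generated by +IIXI, -ZIII, +IZII, +IIIZ; other independent generating sets are equally valid.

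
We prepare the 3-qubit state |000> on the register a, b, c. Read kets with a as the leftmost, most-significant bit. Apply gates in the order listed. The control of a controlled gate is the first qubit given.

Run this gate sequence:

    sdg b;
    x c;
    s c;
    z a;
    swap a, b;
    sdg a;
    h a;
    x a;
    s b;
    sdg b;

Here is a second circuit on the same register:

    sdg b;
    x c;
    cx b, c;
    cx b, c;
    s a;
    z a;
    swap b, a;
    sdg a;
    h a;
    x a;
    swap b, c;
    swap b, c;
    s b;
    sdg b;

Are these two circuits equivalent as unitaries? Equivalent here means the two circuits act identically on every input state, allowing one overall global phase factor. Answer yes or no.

No, they are not equivalent — no single phase factor reconciles the two unitaries.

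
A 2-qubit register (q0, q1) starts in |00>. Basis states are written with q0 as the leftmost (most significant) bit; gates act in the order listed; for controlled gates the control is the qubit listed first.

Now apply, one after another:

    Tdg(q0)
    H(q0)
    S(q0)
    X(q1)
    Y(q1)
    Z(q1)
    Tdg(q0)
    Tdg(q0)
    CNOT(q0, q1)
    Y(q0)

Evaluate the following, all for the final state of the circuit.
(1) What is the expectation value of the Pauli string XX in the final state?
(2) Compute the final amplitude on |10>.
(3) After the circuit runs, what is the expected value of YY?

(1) The expectation value of XX is -1.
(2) The amplitude on |10> is sqrt(2)/2.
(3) The observable YY averages to -1.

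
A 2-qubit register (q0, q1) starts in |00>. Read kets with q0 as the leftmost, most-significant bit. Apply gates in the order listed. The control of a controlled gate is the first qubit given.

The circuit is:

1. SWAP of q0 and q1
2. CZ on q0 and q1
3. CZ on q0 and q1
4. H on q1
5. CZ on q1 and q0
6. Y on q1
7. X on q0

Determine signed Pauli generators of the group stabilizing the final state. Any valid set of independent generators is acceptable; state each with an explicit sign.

The final state is stabilized by the group generated by -IX, -ZI; other independent generating sets are equally valid.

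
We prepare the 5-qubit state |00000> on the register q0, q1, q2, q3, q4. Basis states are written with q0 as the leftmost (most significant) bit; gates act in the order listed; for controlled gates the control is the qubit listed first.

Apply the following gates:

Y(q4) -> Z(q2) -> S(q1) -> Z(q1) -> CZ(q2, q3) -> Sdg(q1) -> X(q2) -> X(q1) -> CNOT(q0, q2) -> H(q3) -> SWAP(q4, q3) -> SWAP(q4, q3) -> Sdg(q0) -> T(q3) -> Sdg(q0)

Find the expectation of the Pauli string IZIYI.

The expectation value of IZIYI is -sqrt(2)/2.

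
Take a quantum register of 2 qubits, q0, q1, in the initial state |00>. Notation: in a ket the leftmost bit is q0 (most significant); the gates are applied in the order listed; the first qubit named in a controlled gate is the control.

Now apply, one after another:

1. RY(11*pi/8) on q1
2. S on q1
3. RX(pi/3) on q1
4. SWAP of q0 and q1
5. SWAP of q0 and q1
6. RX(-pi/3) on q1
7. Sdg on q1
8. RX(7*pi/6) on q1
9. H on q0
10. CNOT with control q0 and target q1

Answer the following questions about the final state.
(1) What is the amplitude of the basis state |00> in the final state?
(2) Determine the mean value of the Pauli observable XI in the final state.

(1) The final state's coefficient on |00> equals -cos(5*pi/16)/4 + sqrt(3)*cos(5*pi/16)/4 - sqrt(3)*I*sin(5*pi/16)/4 - I*sin(5*pi/16)/4. Key observation: the block from step 2 through step 7 cancels to the identity and can be dropped.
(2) The expectation value of XI is -sqrt(sqrt(2) + 2)/2.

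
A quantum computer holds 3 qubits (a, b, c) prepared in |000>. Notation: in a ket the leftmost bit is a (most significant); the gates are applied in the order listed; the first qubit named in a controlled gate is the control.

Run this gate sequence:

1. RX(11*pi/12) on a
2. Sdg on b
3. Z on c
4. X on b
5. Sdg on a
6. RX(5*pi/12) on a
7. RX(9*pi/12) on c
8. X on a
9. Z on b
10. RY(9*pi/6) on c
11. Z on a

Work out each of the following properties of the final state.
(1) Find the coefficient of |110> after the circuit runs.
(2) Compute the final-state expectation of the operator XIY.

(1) |110> carries amplitude -sqrt(sqrt(2) + 2)/8 - sqrt(2*sqrt(2) + 4)/16 - sqrt(2 - sqrt(2))/8 + sqrt(4 - 2*sqrt(2))/16 - I*sqrt(2*sqrt(2) + 4)/16 - I*sqrt(2 - sqrt(2))/8 - I*sqrt(4 - 2*sqrt(2))/16 + I*sqrt(sqrt(2) + 2)/8 in the final state.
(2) In the final state, XIY has expectation 1/4 - sqrt(3)/4.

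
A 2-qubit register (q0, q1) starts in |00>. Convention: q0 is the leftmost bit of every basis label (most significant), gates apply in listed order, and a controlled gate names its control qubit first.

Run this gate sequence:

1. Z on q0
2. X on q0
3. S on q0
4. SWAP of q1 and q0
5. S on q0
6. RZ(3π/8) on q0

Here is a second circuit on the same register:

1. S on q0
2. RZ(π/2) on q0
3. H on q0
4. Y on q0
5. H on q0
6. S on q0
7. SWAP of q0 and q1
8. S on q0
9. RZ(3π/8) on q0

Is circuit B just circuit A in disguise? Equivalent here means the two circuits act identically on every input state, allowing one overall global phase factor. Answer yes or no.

No: there is an input state on which the two circuits produce genuinely different outputs (not merely differing by a phase).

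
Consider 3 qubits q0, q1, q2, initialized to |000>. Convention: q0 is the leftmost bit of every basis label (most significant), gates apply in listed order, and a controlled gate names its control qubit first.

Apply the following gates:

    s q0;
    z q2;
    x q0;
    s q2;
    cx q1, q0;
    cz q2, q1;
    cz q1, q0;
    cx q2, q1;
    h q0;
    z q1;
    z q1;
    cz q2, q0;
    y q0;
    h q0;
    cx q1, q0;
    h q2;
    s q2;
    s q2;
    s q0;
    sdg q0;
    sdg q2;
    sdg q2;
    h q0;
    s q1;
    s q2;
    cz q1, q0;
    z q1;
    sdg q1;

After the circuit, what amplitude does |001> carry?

The amplitude on |001> is -1/2.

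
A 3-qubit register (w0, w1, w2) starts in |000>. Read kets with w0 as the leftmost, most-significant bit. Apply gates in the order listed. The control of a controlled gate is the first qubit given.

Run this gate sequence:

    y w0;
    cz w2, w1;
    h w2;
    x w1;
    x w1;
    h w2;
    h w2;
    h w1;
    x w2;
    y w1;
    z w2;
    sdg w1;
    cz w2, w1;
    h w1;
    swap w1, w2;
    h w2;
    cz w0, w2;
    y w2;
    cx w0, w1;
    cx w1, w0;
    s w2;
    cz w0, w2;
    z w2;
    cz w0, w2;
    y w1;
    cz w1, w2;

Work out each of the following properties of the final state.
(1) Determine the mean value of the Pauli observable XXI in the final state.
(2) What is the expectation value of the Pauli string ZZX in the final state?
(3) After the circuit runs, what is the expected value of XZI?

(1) The expectation value of XXI is -1. Key observation: steps 3-6 multiply out to the identity, so the circuit reduces to the remaining gates.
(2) In the final state, ZZX has expectation -1.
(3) In the final state, XZI has expectation 0.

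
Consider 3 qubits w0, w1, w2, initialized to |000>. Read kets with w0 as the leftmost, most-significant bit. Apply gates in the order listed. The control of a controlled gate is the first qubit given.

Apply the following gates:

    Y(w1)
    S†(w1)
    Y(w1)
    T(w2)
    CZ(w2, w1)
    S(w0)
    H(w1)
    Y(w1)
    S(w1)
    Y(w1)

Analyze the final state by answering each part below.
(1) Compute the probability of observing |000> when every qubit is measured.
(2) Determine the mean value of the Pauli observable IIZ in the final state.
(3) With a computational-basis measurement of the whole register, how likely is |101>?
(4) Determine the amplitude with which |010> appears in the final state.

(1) The probability of measuring |000> is 1/2.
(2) The expectation value of IIZ is 1.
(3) A full measurement returns |101> with probability 0.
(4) The amplitude on |010> is -sqrt(2)*I/2.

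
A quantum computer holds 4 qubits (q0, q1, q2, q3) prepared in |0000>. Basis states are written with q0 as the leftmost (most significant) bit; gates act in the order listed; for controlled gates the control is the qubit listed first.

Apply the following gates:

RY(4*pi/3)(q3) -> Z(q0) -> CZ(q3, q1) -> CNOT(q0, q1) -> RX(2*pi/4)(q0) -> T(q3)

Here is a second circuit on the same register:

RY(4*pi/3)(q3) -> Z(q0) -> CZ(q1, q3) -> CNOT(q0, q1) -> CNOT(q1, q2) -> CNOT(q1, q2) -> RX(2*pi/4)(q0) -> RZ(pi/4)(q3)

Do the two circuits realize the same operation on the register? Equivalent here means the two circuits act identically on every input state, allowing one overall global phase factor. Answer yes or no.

Yes — the two circuits implement the same unitary up to a global phase.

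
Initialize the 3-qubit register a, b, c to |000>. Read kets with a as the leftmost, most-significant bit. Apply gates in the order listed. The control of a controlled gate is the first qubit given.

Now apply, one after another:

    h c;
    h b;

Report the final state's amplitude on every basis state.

The resulting statevector has amplitude 1/2 on |000>, 1/2 on |001>, 1/2 on |010>, 1/2 on |011>, 0 on |100>, 0 on |101>, 0 on |110>, 0 on |111>.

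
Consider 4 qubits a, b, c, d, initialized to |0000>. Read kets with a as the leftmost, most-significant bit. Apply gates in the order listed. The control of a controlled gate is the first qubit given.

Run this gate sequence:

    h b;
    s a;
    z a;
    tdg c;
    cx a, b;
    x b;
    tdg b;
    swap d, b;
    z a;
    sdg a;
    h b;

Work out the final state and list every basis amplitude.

The resulting statevector has amplitude 1/2 on |0000>, -exp(3*I*pi/4)/2 on |0001>, 1/2 on |0100>, -exp(3*I*pi/4)/2 on |0101>, and 0 on every other basis state.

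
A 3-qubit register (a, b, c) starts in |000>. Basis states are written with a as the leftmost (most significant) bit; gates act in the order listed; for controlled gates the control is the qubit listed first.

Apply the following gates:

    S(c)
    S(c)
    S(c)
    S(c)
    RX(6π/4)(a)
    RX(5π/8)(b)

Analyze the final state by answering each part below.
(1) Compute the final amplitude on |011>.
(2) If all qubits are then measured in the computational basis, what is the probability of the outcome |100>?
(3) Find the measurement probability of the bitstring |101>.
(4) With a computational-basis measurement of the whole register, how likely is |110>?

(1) The final state's coefficient on |011> equals 0. Key observation: steps 1-4 multiply out to the identity, so the circuit reduces to the remaining gates.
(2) Outcome |100> occurs with probability 1/4 - sqrt(2 - sqrt(2))/8.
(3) The probability of measuring |101> is 0.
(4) A full measurement returns |110> with probability sqrt(2 - sqrt(2))/8 + 1/4.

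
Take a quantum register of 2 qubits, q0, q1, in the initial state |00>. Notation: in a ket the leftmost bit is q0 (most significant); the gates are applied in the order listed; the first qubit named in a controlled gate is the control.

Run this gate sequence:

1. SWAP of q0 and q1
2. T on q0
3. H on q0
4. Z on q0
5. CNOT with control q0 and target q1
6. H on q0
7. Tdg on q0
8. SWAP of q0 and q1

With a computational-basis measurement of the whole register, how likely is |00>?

Outcome |00> occurs with probability 1/4.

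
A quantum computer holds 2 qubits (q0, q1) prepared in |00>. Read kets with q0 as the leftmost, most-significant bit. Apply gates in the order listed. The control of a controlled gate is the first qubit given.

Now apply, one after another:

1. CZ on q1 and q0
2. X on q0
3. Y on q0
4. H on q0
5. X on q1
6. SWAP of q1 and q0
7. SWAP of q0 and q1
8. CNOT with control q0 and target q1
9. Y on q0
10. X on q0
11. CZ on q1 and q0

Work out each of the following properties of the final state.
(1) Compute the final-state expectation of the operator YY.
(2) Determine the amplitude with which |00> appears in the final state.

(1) The observable YY averages to -1.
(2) |00> carries amplitude 0 in the final state.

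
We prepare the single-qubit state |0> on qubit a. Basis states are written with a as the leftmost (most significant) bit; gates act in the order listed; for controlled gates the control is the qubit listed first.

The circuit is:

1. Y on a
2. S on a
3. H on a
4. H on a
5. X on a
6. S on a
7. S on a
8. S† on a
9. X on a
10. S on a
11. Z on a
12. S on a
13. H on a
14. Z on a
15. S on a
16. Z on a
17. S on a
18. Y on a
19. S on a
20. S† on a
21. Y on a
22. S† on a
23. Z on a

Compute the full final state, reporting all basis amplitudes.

The resulting statevector has amplitude -sqrt(2)/2 on |0>, -sqrt(2)*I/2 on |1>. Key observation: gates 17-22 undo each other exactly, leaving only the rest of the circuit to track.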